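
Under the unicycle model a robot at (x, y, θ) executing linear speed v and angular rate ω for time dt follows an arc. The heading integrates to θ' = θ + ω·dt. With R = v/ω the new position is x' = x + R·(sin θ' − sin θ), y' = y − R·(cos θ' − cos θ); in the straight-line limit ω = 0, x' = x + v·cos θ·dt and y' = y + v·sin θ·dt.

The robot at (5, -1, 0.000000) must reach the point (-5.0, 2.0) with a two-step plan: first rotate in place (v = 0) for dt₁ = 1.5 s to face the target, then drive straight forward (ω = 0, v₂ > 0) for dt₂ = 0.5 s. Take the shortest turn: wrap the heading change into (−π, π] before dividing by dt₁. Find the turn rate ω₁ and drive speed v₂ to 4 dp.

heading to target = atan2(2−-1, -5−5) = 2.8501
Δθ = wrap(2.8501 − 0.0000) = 2.8501; ω₁ = Δθ/dt₁ = 1.9001
distance = √((-5−5)² + (2−-1)²) = 10.4403; v₂ = distance/dt₂ = 20.8806

ω₁ = 1.9001, v₂ = 20.8806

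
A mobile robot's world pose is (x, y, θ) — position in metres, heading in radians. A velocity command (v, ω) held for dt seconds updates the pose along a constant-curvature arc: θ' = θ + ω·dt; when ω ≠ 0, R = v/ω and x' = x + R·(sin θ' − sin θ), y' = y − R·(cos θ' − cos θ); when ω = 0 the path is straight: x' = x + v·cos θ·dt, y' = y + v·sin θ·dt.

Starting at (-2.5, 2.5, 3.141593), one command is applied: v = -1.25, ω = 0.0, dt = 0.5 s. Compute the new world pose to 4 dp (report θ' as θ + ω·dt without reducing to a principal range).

(-1.8750, 2.5000, 3.1416)

θ' = 3.1416 + 0.0·0.5 = 3.1416
ω = 0 → straight: x' = -2.5 + -1.25·cos(3.1416)·0.5 = -1.8750
y' = 2.5 + -1.25·sin(3.1416)·0.5 = 2.5000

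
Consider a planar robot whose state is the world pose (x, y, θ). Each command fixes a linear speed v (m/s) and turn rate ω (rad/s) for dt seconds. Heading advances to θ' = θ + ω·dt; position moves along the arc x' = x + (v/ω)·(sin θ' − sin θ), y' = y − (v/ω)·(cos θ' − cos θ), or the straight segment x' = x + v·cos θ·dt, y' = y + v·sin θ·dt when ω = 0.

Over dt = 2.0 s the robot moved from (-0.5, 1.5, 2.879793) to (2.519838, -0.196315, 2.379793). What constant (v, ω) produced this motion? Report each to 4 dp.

Δθ = 2.379793 − 2.879793 = -0.500000
ω = Δθ/dt = -0.500000/2.0 = -0.2500
R = Δx/(sin θ' − sin θ) = 7.0000
v = R·ω = 7.0000·-0.2500 = -1.7500

v = -1.7500, ω = -0.2500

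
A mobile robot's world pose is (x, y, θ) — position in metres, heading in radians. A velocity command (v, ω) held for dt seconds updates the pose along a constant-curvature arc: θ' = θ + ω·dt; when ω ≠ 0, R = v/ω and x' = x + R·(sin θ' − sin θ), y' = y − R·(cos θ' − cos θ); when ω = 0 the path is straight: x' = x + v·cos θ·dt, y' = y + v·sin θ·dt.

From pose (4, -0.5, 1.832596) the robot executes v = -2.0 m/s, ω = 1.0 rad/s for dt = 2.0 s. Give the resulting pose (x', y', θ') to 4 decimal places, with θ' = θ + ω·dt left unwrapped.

θ' = 1.8326 + 1.0·2.0 = 3.8326
R = v/ω = -2.0/1.0 = -2.0000
x' = 4 + -2.0000·(sin 3.8326 − sin 1.8326) = 7.2065
y' = -0.5 − -2.0000·(cos 3.8326 − cos 1.8326) = -1.5236

(7.2065, -1.5236, 3.8326)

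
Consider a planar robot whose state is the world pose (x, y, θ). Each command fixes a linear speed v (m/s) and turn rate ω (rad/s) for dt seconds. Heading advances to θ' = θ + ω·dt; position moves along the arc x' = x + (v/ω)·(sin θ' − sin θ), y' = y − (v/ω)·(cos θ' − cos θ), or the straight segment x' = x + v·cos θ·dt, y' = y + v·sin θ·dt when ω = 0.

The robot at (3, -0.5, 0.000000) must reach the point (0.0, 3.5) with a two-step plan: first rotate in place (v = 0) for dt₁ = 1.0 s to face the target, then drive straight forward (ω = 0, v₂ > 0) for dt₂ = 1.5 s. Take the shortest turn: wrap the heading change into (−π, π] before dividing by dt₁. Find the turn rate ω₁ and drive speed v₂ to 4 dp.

ω₁ = 2.2143, v₂ = 3.3333

heading to target = atan2(3.5−-0.5, 0−3) = 2.2143
Δθ = wrap(2.2143 − 0.0000) = 2.2143; ω₁ = Δθ/dt₁ = 2.2143
distance = √((0−3)² + (3.5−-0.5)²) = 5.0000; v₂ = distance/dt₂ = 3.3333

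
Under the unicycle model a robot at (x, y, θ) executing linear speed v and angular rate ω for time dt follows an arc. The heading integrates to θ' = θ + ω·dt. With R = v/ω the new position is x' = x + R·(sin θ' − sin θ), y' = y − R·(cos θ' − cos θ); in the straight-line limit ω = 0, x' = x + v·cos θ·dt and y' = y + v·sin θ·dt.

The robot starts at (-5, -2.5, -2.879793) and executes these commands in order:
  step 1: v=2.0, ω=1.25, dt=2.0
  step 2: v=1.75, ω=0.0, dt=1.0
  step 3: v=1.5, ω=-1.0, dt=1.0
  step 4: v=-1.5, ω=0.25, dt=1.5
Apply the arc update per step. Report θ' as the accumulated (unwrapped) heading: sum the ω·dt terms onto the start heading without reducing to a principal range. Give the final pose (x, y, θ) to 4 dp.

step 1: θ'=-0.3798 (R=1.6000) → pose (-5.1791, -5.5315, -0.3798)
step 2: θ'=-0.3798 (straight) → pose (-3.5538, -6.1802, -0.3798)
step 3: θ'=-1.3798 (R=-1.5000) → pose (-2.6371, -7.2886, -1.3798)
step 4: θ'=-1.0048 (R=-6.0000) → pose (-3.4637, -5.2101, -1.0048)

(-3.4637, -5.2101, -1.0048)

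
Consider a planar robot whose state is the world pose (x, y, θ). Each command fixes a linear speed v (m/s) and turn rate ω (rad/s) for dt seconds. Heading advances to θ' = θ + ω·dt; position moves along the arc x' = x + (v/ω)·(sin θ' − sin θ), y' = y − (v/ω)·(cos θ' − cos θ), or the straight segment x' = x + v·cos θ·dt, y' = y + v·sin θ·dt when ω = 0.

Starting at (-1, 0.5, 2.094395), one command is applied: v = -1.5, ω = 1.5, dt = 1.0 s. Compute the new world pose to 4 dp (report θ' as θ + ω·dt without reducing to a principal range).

(0.3035, 0.1008, 3.5944)

θ' = 2.0944 + 1.5·1.0 = 3.5944
R = v/ω = -1.5/1.5 = -1.0000
x' = -1 + -1.0000·(sin 3.5944 − sin 2.0944) = 0.3035
y' = 0.5 − -1.0000·(cos 3.5944 − cos 2.0944) = 0.1008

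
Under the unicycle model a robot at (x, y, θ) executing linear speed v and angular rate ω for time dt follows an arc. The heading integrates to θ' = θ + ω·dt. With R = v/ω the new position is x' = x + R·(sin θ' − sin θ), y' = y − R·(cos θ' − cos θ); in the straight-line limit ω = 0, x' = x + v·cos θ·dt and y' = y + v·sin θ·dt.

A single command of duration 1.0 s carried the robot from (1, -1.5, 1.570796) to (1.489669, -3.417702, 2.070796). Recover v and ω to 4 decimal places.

v = -2.0000, ω = 0.5000

Δθ = 2.070796 − 1.570796 = 0.500000
ω = Δθ/dt = 0.500000/1.0 = 0.5000
R = −Δy/(cos θ' − cos θ) = -4.0000
v = R·ω = -4.0000·0.5000 = -2.0000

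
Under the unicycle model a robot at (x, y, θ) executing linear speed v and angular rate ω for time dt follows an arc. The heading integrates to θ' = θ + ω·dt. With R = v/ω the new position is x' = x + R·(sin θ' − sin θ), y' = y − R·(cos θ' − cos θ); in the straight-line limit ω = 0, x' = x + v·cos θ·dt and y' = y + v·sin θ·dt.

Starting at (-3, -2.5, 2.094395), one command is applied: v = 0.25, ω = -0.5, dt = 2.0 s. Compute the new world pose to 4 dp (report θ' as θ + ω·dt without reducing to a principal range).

θ' = 2.0944 + -0.5·2.0 = 1.0944
R = v/ω = 0.25/-0.5 = -0.5000
x' = -3 + -0.5000·(sin 1.0944 − sin 2.0944) = -3.0113
y' = -2.5 − -0.5000·(cos 1.0944 − cos 2.0944) = -2.0207

(-3.0113, -2.0207, 1.0944)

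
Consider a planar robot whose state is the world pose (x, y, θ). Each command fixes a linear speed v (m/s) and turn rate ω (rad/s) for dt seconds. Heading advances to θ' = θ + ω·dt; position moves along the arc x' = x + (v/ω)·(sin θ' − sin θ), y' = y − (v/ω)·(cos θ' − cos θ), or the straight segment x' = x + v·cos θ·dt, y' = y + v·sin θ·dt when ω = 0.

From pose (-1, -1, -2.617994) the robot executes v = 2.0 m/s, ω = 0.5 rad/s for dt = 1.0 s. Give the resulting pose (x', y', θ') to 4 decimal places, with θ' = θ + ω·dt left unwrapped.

(-2.4159, -2.3829, -2.1180)

θ' = -2.6180 + 0.5·1.0 = -2.1180
R = v/ω = 2.0/0.5 = 4.0000
x' = -1 + 4.0000·(sin -2.1180 − sin -2.6180) = -2.4159
y' = -1 − 4.0000·(cos -2.1180 − cos -2.6180) = -2.3829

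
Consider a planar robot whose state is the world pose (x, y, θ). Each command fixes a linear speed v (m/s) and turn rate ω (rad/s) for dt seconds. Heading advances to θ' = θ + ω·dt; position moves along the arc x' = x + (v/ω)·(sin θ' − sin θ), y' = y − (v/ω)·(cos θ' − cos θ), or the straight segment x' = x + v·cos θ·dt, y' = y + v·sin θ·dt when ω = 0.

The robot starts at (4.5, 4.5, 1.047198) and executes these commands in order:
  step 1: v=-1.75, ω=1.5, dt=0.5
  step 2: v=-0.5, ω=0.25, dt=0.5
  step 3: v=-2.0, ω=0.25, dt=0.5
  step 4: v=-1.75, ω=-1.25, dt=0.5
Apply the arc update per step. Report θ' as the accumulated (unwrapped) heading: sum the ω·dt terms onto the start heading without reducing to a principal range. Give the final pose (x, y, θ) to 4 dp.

(4.9870, 1.6510, 1.4222)

step 1: θ'=1.7972 (R=-1.1667) → pose (4.3735, 3.6548, 1.7972)
step 2: θ'=1.9222 (R=-2.0000) → pose (4.4446, 3.4153, 1.9222)
step 3: θ'=2.0472 (R=-8.0000) → pose (4.8466, 2.5003, 2.0472)
step 4: θ'=1.4222 (R=1.4000) → pose (4.9870, 1.6510, 1.4222)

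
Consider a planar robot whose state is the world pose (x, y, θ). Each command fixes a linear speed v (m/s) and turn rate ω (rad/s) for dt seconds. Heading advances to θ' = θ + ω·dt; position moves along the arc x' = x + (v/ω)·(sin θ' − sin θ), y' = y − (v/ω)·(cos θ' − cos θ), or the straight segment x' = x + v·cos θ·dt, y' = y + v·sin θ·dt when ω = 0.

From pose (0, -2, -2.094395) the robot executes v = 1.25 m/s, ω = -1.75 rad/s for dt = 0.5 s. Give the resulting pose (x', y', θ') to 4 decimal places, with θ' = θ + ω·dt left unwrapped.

θ' = -2.0944 + -1.75·0.5 = -2.9694
R = v/ω = 1.25/-1.75 = -0.7143
x' = 0 + -0.7143·(sin -2.9694 − sin -2.0944) = -0.4962
y' = -2 − -0.7143·(cos -2.9694 − cos -2.0944) = -2.3466

(-0.4962, -2.3466, -2.9694)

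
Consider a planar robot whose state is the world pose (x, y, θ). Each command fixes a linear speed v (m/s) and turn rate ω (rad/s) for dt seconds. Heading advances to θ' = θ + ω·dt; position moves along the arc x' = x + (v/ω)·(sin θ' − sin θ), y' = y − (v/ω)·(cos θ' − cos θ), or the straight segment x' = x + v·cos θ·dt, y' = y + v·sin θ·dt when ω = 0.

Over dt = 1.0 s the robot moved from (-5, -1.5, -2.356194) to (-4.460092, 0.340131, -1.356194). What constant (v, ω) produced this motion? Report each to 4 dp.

Δθ = -1.356194 − -2.356194 = 1.000000
ω = Δθ/dt = 1.000000/1.0 = 1.0000
R = −Δy/(cos θ' − cos θ) = -2.0000
v = R·ω = -2.0000·1.0000 = -2.0000

v = -2.0000, ω = 1.0000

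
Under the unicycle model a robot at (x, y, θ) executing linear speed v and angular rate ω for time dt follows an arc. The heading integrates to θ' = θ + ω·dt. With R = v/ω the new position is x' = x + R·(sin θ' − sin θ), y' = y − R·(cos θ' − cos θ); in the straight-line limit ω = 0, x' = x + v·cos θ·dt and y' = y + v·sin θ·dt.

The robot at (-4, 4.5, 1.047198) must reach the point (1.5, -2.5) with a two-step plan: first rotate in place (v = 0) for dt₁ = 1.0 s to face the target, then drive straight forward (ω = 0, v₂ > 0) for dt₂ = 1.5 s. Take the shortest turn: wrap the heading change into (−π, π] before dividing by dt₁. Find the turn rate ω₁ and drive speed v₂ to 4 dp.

ω₁ = -1.9520, v₂ = 5.9348

heading to target = atan2(-2.5−4.5, 1.5−-4) = -0.9048
Δθ = wrap(-0.9048 − 1.0472) = -1.9520; ω₁ = Δθ/dt₁ = -1.9520
distance = √((1.5−-4)² + (-2.5−4.5)²) = 8.9022; v₂ = distance/dt₂ = 5.9348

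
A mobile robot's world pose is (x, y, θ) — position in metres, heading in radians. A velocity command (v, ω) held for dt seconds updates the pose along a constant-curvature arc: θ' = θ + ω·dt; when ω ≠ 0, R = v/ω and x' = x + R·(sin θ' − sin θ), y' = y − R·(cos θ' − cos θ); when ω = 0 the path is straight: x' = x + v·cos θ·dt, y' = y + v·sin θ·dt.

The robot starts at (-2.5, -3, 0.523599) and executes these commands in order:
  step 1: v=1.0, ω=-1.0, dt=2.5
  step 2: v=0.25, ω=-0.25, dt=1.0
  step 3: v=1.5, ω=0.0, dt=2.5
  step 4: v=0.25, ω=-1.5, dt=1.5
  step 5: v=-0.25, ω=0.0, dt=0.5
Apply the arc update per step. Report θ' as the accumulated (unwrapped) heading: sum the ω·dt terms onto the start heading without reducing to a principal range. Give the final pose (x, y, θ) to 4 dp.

(-3.7584, -7.5071, -4.4764)

step 1: θ'=-1.9764 (R=-1.0000) → pose (-1.0811, -4.2606, -1.9764)
step 2: θ'=-2.2264 (R=-1.0000) → pose (-1.2073, -4.4757, -2.2264)
step 3: θ'=-2.2264 (straight) → pose (-3.4935, -7.4482, -2.2264)
step 4: θ'=-4.4764 (R=-0.1667) → pose (-3.7876, -7.3856, -4.4764)
step 5: θ'=-4.4764 (straight) → pose (-3.7584, -7.5071, -4.4764)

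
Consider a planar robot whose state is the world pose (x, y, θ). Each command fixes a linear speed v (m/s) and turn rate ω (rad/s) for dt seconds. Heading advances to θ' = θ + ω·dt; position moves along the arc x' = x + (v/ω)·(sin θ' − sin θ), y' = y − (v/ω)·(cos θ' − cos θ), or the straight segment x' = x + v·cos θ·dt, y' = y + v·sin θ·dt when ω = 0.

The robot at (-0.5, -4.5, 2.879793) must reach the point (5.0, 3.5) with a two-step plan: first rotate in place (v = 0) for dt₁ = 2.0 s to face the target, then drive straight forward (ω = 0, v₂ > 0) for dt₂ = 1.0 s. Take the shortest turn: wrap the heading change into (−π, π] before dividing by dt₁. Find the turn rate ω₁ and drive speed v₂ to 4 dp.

heading to target = atan2(3.5−-4.5, 5−-0.5) = 0.9685
Δθ = wrap(0.9685 − 2.8798) = -1.9113; ω₁ = Δθ/dt₁ = -0.9556
distance = √((5−-0.5)² + (3.5−-4.5)²) = 9.7082; v₂ = distance/dt₂ = 9.7082

ω₁ = -0.9556, v₂ = 9.7082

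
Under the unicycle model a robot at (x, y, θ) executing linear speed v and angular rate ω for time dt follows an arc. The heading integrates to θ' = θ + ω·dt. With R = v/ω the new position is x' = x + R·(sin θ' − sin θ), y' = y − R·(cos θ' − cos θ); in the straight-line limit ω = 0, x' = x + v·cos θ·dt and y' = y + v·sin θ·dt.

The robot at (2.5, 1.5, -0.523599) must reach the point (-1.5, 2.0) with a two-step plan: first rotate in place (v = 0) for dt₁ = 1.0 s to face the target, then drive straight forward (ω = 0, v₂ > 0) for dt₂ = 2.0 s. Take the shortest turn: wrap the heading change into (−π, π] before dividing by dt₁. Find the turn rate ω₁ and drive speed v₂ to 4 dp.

ω₁ = -2.7423, v₂ = 2.0156

heading to target = atan2(2−1.5, -1.5−2.5) = 3.0172
Δθ = wrap(3.0172 − -0.5236) = -2.7423; ω₁ = Δθ/dt₁ = -2.7423
distance = √((-1.5−2.5)² + (2−1.5)²) = 4.0311; v₂ = distance/dt₂ = 2.0156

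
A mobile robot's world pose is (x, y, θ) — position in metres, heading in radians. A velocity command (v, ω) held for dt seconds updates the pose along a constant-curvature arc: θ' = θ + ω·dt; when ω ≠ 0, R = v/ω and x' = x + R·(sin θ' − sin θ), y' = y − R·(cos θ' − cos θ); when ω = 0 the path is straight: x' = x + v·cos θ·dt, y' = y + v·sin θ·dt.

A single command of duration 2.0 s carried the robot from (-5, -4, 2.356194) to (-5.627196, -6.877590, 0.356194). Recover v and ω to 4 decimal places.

Δθ = 0.356194 − 2.356194 = -2.000000
ω = Δθ/dt = -2.000000/2.0 = -1.0000
R = −Δy/(cos θ' − cos θ) = 1.7500
v = R·ω = 1.7500·-1.0000 = -1.7500

v = -1.7500, ω = -1.0000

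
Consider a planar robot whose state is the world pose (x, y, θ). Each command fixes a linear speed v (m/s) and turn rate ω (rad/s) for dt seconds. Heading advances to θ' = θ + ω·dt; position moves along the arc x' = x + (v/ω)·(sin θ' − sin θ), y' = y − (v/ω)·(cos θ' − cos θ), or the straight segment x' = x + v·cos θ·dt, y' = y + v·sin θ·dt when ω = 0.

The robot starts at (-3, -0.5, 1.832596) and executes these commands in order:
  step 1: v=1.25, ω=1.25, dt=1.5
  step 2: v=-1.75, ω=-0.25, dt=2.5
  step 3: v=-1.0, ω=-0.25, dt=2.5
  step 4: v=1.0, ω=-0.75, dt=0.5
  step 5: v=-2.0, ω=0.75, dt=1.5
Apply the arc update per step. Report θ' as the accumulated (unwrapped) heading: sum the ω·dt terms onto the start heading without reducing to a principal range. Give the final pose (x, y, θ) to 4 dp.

(4.1370, -0.7026, 3.2076)

step 1: θ'=3.7076 (R=1.0000) → pose (-4.5022, 0.0852, 3.7076)
step 2: θ'=3.0826 (R=7.0000) → pose (-0.3356, 1.1647, 3.0826)
step 3: θ'=2.4576 (R=4.0000) → pose (1.9561, 0.2719, 2.4576)
step 4: θ'=2.0826 (R=-1.3333) → pose (1.6362, 0.6523, 2.0826)
step 5: θ'=3.2076 (R=-2.6667) → pose (4.1370, -0.7026, 3.2076)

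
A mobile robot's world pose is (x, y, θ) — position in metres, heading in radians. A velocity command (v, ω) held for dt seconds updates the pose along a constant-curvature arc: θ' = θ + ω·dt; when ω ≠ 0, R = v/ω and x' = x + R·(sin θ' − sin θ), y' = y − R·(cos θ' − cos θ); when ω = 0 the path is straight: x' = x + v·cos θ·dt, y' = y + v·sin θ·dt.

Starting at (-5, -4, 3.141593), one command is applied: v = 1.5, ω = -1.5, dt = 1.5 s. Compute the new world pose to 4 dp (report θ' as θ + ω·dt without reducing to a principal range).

(-5.7781, -2.3718, 0.8916)

θ' = 3.1416 + -1.5·1.5 = 0.8916
R = v/ω = 1.5/-1.5 = -1.0000
x' = -5 + -1.0000·(sin 0.8916 − sin 3.1416) = -5.7781
y' = -4 − -1.0000·(cos 0.8916 − cos 3.1416) = -2.3718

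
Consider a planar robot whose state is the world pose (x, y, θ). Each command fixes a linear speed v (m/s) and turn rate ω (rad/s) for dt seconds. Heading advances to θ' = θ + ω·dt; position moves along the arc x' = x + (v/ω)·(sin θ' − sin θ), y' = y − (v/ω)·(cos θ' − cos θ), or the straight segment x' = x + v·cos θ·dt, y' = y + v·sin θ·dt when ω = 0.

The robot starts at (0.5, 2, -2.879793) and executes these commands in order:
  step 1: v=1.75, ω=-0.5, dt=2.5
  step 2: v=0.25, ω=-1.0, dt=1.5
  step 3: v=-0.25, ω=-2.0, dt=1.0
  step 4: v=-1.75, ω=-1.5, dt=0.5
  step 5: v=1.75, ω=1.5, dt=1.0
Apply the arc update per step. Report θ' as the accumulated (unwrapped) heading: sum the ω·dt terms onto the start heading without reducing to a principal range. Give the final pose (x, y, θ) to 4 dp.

step 1: θ'=-4.1298 (R=-3.5000) → pose (-3.3285, 3.4551, -4.1298)
step 2: θ'=-5.6298 (R=-0.2500) → pose (-3.2717, 3.7911, -5.6298)
step 3: θ'=-7.6298 (R=0.1250) → pose (-3.4696, 3.8626, -7.6298)
step 4: θ'=-8.3798 (R=1.1667) → pose (-3.3412, 4.7075, -8.3798)
step 5: θ'=-6.8798 (R=1.1667) → pose (-2.9876, 3.1568, -6.8798)

(-2.9876, 3.1568, -6.8798)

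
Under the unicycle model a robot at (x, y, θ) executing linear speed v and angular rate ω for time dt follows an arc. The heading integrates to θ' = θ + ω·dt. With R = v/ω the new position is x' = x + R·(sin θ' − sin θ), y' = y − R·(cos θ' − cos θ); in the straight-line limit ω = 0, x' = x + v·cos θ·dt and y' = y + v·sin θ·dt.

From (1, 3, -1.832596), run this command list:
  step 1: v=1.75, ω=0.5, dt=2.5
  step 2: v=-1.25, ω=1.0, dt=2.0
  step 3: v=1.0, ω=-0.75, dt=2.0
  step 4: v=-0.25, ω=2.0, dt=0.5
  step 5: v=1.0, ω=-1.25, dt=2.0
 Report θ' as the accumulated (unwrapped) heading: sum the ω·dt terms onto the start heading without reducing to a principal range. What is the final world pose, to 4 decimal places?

(3.2853, -1.1006, -1.5826)

step 1: θ'=-0.5826 (R=3.5000) → pose (2.4551, -0.8285, -0.5826)
step 2: θ'=1.4174 (R=-1.2500) → pose (0.5320, -1.6813, 1.4174)
step 3: θ'=-0.0826 (R=-1.3333) → pose (1.9597, -0.5562, -0.0826)
step 4: θ'=0.9174 (R=-0.1250) → pose (1.8501, -0.6048, 0.9174)
step 5: θ'=-1.5826 (R=-0.8000) → pose (3.2853, -1.1006, -1.5826)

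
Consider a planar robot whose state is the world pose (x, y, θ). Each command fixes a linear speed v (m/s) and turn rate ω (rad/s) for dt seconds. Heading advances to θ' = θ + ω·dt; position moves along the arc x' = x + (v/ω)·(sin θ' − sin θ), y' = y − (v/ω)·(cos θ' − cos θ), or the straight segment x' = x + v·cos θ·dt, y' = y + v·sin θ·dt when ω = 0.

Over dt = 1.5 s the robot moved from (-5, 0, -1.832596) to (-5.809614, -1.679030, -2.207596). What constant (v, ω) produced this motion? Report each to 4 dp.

Δθ = -2.207596 − -1.832596 = -0.375000
ω = Δθ/dt = -0.375000/1.5 = -0.2500
R = −Δy/(cos θ' − cos θ) = -5.0000
v = R·ω = -5.0000·-0.2500 = 1.2500

v = 1.2500, ω = -0.2500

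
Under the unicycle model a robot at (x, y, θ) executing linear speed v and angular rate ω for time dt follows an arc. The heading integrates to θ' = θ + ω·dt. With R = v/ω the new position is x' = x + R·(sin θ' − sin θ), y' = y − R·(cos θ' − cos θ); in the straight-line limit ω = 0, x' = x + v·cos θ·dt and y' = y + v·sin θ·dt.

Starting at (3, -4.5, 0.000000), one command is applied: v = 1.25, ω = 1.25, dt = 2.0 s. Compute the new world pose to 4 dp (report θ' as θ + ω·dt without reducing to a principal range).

θ' = 0.0000 + 1.25·2.0 = 2.5000
R = v/ω = 1.25/1.25 = 1.0000
x' = 3 + 1.0000·(sin 2.5000 − sin 0.0000) = 3.5985
y' = -4.5 − 1.0000·(cos 2.5000 − cos 0.0000) = -2.6989

(3.5985, -2.6989, 2.5000)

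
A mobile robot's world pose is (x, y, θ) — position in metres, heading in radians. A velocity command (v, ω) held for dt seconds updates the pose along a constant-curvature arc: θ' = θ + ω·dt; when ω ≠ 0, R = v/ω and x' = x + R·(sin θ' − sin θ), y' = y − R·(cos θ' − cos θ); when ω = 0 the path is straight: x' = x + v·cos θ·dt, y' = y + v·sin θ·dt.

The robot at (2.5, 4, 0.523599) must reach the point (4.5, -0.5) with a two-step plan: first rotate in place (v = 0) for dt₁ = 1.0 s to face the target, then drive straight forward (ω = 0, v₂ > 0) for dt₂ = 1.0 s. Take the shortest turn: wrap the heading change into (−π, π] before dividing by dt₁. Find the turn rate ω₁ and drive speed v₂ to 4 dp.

heading to target = atan2(-0.5−4, 4.5−2.5) = -1.1526
Δθ = wrap(-1.1526 − 0.5236) = -1.6762; ω₁ = Δθ/dt₁ = -1.6762
distance = √((4.5−2.5)² + (-0.5−4)²) = 4.9244; v₂ = distance/dt₂ = 4.9244

ω₁ = -1.6762, v₂ = 4.9244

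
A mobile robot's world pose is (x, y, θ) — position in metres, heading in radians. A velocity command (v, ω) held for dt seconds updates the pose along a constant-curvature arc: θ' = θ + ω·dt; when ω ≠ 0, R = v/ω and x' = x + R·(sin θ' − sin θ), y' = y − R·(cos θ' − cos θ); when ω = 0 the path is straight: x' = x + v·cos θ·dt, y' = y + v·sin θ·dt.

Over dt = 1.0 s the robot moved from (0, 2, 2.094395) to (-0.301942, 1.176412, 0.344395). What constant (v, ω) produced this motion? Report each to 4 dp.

v = -1.0000, ω = -1.7500

Δθ = 0.344395 − 2.094395 = -1.750000
ω = Δθ/dt = -1.750000/1.0 = -1.7500
R = −Δy/(cos θ' − cos θ) = 0.5714
v = R·ω = 0.5714·-1.7500 = -1.0000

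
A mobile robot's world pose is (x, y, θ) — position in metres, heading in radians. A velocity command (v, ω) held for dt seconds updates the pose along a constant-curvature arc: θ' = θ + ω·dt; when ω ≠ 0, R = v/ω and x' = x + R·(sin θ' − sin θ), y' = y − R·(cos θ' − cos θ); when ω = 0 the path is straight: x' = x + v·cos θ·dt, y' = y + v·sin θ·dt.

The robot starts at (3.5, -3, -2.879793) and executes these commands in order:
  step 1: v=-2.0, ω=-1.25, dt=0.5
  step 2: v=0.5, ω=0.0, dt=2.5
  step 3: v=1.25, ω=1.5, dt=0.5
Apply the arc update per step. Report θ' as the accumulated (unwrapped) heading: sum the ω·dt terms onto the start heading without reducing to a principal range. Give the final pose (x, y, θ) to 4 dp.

(2.7037, -2.6130, -2.7548)

step 1: θ'=-3.5048 (R=1.6000) → pose (4.4825, -3.0499, -3.5048)
step 2: θ'=-3.5048 (straight) → pose (3.3141, -2.6058, -3.5048)
step 3: θ'=-2.7548 (R=0.8333) → pose (2.7037, -2.6130, -2.7548)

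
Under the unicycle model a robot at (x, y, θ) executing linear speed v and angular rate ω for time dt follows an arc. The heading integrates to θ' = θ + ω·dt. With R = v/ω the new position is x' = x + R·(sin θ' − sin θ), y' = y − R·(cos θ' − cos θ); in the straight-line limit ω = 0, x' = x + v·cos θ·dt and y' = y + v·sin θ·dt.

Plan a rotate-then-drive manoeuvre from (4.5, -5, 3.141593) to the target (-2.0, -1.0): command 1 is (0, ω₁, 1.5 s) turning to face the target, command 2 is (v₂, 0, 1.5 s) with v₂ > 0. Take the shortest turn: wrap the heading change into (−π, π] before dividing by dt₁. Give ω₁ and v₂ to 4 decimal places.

ω₁ = -0.3678, v₂ = 5.0881

heading to target = atan2(-1−-5, -2−4.5) = 2.5899
Δθ = wrap(2.5899 − 3.1416) = -0.5517; ω₁ = Δθ/dt₁ = -0.3678
distance = √((-2−4.5)² + (-1−-5)²) = 7.6322; v₂ = distance/dt₂ = 5.0881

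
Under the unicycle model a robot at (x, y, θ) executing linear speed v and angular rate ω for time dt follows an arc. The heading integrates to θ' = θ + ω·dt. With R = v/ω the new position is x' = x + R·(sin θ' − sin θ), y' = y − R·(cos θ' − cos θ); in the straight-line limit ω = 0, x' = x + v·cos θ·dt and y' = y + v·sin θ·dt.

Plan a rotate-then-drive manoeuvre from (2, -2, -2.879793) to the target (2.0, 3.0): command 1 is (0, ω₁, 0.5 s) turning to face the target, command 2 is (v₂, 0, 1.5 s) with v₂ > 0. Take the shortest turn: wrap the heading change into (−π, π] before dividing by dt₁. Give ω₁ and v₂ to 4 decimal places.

ω₁ = -3.6652, v₂ = 3.3333

heading to target = atan2(3−-2, 2−2) = 1.5708
Δθ = wrap(1.5708 − -2.8798) = -1.8326; ω₁ = Δθ/dt₁ = -3.6652
distance = √((2−2)² + (3−-2)²) = 5.0000; v₂ = distance/dt₂ = 3.3333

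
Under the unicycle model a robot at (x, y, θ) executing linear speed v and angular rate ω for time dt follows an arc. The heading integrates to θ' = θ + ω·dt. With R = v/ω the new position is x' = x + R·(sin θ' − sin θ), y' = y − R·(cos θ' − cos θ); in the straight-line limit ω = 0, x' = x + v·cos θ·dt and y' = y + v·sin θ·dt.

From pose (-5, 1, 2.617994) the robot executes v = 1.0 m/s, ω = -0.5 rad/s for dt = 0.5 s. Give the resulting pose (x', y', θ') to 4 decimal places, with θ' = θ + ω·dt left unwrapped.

(-5.3974, 1.3012, 2.3680)

θ' = 2.6180 + -0.5·0.5 = 2.3680
R = v/ω = 1.0/-0.5 = -2.0000
x' = -5 + -2.0000·(sin 2.3680 − sin 2.6180) = -5.3974
y' = 1 − -2.0000·(cos 2.3680 − cos 2.6180) = 1.3012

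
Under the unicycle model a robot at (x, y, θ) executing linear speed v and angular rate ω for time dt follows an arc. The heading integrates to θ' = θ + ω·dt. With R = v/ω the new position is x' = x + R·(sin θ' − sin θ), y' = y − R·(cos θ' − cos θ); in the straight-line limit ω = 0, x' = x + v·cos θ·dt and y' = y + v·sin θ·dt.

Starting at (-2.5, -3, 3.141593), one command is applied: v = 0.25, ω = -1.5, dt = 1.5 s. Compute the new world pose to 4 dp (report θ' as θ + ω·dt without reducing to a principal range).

(-2.6297, -2.7286, 0.8916)

θ' = 3.1416 + -1.5·1.5 = 0.8916
R = v/ω = 0.25/-1.5 = -0.1667
x' = -2.5 + -0.1667·(sin 0.8916 − sin 3.1416) = -2.6297
y' = -3 − -0.1667·(cos 0.8916 − cos 3.1416) = -2.7286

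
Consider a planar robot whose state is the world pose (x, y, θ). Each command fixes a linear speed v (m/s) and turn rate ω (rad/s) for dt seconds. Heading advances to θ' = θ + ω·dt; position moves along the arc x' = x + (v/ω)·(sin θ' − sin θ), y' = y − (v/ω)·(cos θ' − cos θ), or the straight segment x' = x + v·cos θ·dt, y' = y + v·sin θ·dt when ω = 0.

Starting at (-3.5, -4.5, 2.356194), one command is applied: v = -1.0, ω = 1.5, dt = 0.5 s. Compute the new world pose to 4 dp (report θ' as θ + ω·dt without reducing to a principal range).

θ' = 2.3562 + 1.5·0.5 = 3.1062
R = v/ω = -1.0/1.5 = -0.6667
x' = -3.5 + -0.6667·(sin 3.1062 − sin 2.3562) = -3.0522
y' = -4.5 − -0.6667·(cos 3.1062 − cos 2.3562) = -4.6948

(-3.0522, -4.6948, 3.1062)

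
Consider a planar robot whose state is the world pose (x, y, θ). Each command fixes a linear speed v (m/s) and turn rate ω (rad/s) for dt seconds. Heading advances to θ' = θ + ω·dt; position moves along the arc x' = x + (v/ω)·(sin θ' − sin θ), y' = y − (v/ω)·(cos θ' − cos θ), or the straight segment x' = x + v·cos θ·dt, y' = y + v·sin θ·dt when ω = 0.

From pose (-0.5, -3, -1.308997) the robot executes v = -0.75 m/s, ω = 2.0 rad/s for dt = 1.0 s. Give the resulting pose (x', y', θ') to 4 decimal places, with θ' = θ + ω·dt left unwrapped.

(-1.1012, -2.8081, 0.6910)

θ' = -1.3090 + 2.0·1.0 = 0.6910
R = v/ω = -0.75/2.0 = -0.3750
x' = -0.5 + -0.3750·(sin 0.6910 − sin -1.3090) = -1.1012
y' = -3 − -0.3750·(cos 0.6910 − cos -1.3090) = -2.8081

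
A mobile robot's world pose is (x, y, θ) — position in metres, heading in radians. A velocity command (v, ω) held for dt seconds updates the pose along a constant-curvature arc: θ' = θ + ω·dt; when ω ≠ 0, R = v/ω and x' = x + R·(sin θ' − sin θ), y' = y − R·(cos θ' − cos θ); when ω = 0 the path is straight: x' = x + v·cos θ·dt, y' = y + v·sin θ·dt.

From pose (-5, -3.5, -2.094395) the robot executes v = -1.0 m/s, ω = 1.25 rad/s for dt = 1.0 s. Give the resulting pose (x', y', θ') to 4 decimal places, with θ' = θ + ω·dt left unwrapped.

(-5.0948, -2.5687, -0.8444)

θ' = -2.0944 + 1.25·1.0 = -0.8444
R = v/ω = -1.0/1.25 = -0.8000
x' = -5 + -0.8000·(sin -0.8444 − sin -2.0944) = -5.0948
y' = -3.5 − -0.8000·(cos -0.8444 − cos -2.0944) = -2.5687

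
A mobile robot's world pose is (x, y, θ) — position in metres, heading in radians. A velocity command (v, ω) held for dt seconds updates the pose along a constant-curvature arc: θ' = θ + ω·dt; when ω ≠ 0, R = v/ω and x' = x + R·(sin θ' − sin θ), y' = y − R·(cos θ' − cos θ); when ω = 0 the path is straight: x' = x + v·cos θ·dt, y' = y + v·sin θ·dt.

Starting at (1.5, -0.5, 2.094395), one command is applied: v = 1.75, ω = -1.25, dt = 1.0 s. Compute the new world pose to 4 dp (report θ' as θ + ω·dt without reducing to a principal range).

θ' = 2.0944 + -1.25·1.0 = 0.8444
R = v/ω = 1.75/-1.25 = -1.4000
x' = 1.5 + -1.4000·(sin 0.8444 − sin 2.0944) = 1.6658
y' = -0.5 − -1.4000·(cos 0.8444 − cos 2.0944) = 1.1299

(1.6658, 1.1299, 0.8444)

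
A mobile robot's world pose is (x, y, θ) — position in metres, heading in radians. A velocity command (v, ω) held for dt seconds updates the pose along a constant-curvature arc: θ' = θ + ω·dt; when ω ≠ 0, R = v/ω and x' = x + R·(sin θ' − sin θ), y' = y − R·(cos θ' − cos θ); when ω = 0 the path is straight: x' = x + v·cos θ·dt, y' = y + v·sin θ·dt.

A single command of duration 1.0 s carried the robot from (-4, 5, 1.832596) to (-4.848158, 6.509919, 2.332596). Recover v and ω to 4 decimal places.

v = 1.7500, ω = 0.5000

Δθ = 2.332596 − 1.832596 = 0.500000
ω = Δθ/dt = 0.500000/1.0 = 0.5000
R = −Δy/(cos θ' − cos θ) = 3.5000
v = R·ω = 3.5000·0.5000 = 1.7500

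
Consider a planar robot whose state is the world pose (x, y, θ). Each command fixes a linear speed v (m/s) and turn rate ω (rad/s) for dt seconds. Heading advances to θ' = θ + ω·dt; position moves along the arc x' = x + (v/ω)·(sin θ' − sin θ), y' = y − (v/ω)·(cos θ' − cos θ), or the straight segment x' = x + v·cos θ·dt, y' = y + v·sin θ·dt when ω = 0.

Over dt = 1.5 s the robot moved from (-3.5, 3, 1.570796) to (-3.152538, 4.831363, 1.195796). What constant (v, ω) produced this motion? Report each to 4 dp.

v = 1.2500, ω = -0.2500

Δθ = 1.195796 − 1.570796 = -0.375000
ω = Δθ/dt = -0.375000/1.5 = -0.2500
R = −Δy/(cos θ' − cos θ) = -5.0000
v = R·ω = -5.0000·-0.2500 = 1.2500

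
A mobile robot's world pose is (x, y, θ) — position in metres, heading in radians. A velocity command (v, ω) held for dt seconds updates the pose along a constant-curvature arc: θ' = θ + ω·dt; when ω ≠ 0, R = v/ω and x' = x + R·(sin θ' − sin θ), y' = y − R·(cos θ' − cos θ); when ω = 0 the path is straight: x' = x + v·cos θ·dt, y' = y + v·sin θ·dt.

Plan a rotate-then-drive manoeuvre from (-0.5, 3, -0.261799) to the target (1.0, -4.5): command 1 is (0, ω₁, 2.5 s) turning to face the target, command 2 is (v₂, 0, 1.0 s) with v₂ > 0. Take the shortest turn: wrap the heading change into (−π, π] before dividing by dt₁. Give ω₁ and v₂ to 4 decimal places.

ω₁ = -0.4446, v₂ = 7.6485

heading to target = atan2(-4.5−3, 1−-0.5) = -1.3734
Δθ = wrap(-1.3734 − -0.2618) = -1.1116; ω₁ = Δθ/dt₁ = -0.4446
distance = √((1−-0.5)² + (-4.5−3)²) = 7.6485; v₂ = distance/dt₂ = 7.6485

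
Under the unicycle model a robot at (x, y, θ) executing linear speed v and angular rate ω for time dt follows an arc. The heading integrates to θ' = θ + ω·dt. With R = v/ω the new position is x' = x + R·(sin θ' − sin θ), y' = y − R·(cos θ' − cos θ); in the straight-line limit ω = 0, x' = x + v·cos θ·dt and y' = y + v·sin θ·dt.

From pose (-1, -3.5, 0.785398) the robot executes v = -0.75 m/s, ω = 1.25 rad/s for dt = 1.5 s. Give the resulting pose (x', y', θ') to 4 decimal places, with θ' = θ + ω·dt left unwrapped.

θ' = 0.7854 + 1.25·1.5 = 2.6604
R = v/ω = -0.75/1.25 = -0.6000
x' = -1 + -0.6000·(sin 2.6604 − sin 0.7854) = -0.8534
y' = -3.5 − -0.6000·(cos 2.6604 − cos 0.7854) = -4.4561

(-0.8534, -4.4561, 2.6604)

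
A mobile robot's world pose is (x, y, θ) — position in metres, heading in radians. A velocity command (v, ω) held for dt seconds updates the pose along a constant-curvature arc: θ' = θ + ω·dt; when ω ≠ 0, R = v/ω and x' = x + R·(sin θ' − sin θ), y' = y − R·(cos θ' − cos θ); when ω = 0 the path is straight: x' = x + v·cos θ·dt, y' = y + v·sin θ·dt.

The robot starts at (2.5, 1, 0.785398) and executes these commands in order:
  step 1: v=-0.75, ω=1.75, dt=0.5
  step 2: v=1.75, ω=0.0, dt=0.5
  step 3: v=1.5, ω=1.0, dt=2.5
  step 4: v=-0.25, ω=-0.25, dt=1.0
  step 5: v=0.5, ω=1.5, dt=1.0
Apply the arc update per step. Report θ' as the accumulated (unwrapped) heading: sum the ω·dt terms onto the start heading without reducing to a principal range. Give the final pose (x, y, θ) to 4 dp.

step 1: θ'=1.6604 (R=-0.4286) → pose (2.3762, 0.6586, 1.6604)
step 2: θ'=1.6604 (straight) → pose (2.2979, 1.5301, 1.6604)
step 3: θ'=4.1604 (R=1.5000) → pose (-0.4733, 2.1824, 4.1604)
step 4: θ'=3.9104 (R=1.0000) → pose (-0.3171, 2.3768, 3.9104)
step 5: θ'=5.4104 (R=0.3333) → pose (-0.3407, 1.9230, 5.4104)

(-0.3407, 1.9230, 5.4104)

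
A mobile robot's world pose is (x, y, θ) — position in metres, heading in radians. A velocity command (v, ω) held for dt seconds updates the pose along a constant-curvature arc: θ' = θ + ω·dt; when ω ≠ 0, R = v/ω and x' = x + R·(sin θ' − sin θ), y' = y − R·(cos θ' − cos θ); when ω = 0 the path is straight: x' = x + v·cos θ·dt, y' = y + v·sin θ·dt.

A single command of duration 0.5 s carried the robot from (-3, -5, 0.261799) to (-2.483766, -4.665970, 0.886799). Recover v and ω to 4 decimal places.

Δθ = 0.886799 − 0.261799 = 0.625000
ω = Δθ/dt = 0.625000/0.5 = 1.2500
R = Δx/(sin θ' − sin θ) = 1.0000
v = R·ω = 1.0000·1.2500 = 1.2500

v = 1.2500, ω = 1.2500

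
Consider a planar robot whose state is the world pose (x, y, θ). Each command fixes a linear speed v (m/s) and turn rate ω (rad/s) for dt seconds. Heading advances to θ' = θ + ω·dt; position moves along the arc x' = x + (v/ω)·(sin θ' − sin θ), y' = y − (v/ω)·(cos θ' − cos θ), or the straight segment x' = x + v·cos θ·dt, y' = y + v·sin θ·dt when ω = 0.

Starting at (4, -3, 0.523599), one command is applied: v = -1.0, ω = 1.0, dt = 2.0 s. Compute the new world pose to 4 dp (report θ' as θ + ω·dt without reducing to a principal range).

θ' = 0.5236 + 1.0·2.0 = 2.5236
R = v/ω = -1.0/1.0 = -1.0000
x' = 4 + -1.0000·(sin 2.5236 − sin 0.5236) = 3.9206
y' = -3 − -1.0000·(cos 2.5236 − cos 0.5236) = -4.6811

(3.9206, -4.6811, 2.5236)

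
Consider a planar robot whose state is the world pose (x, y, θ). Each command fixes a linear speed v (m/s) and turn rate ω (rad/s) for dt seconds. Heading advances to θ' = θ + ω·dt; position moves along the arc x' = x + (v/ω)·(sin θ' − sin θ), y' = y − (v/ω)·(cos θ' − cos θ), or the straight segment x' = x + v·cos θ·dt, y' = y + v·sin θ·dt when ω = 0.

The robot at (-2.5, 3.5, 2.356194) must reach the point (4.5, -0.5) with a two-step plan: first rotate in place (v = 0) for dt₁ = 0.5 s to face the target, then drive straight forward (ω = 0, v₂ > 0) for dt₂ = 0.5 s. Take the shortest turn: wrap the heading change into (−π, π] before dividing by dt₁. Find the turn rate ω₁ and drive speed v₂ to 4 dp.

ω₁ = -5.7507, v₂ = 16.1245

heading to target = atan2(-0.5−3.5, 4.5−-2.5) = -0.5191
Δθ = wrap(-0.5191 − 2.3562) = -2.8753; ω₁ = Δθ/dt₁ = -5.7507
distance = √((4.5−-2.5)² + (-0.5−3.5)²) = 8.0623; v₂ = distance/dt₂ = 16.1245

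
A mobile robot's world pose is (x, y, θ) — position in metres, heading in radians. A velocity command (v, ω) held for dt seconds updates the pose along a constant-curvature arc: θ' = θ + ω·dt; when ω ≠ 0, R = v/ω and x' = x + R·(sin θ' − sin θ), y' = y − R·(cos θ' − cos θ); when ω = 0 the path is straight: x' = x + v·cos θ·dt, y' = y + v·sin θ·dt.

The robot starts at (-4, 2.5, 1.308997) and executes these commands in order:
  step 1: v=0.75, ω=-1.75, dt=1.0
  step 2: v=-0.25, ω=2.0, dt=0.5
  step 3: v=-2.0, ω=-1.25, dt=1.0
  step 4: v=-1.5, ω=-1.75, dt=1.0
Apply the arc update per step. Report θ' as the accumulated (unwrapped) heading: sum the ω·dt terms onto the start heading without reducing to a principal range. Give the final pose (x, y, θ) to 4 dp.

(-5.3973, 4.2088, -2.4410)

step 1: θ'=-0.4410 (R=-0.4286) → pose (-3.4031, 2.7766, -0.4410)
step 2: θ'=0.5590 (R=-0.1250) → pose (-3.5227, 2.7696, 0.5590)
step 3: θ'=-0.6910 (R=1.6000) → pose (-5.3910, 2.8931, -0.6910)
step 4: θ'=-2.4410 (R=0.8571) → pose (-5.3973, 4.2088, -2.4410)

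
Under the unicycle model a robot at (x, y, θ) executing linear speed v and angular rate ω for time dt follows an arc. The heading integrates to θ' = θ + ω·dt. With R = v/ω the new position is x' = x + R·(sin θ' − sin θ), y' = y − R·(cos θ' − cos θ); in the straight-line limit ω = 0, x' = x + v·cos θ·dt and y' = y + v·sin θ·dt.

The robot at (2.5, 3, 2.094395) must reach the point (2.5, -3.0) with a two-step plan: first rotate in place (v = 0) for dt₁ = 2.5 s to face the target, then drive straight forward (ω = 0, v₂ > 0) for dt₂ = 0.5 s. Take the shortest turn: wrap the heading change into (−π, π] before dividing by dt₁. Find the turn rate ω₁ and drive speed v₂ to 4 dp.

ω₁ = 1.0472, v₂ = 12.0000

heading to target = atan2(-3−3, 2.5−2.5) = -1.5708
Δθ = wrap(-1.5708 − 2.0944) = 2.6180; ω₁ = Δθ/dt₁ = 1.0472
distance = √((2.5−2.5)² + (-3−3)²) = 6.0000; v₂ = distance/dt₂ = 12.0000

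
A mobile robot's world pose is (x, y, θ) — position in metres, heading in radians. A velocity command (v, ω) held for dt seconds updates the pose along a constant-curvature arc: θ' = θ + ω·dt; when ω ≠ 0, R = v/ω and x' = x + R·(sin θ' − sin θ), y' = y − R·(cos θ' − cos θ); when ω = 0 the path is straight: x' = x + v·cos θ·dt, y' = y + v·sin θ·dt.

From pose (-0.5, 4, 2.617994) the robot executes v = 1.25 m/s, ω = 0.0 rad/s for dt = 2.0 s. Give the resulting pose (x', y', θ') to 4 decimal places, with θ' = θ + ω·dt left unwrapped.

(-2.6651, 5.2500, 2.6180)

θ' = 2.6180 + 0.0·2.0 = 2.6180
ω = 0 → straight: x' = -0.5 + 1.25·cos(2.6180)·2.0 = -2.6651
y' = 4 + 1.25·sin(2.6180)·2.0 = 5.2500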